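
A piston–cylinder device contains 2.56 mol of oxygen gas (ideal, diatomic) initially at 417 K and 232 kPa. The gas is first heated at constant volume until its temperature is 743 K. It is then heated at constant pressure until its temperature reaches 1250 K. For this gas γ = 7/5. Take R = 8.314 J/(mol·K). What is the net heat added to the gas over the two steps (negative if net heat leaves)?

55100 J

V₁ = nRT₁/P₁ = 2.56×8.314×417/232 = 38.3 L.
Step 1 — Isochoric: V stays 38.3 L; P/T = const ⇒ T₂ = 743 K, P₂ = 413 kPa.
W = 0 (no volume change).
ΔU = nCvΔT = 2.56×20.8×(743−417) = 17300 J.
Q = ΔU = 17300 J.
State after step 1: P = 413 kPa, V = 38.3 L, T = 743 K.
Step 2 — Isobaric: P stays 413 kPa; V/T = const ⇒ T₂ = 1250 K, V₂ = 64.4 L.
W = PΔV = 413×(64.4−38.3) kPa·L = 10800 J.
ΔU = nCvΔT = 2.56×20.8×(1250−743) = 27000 J.
Q = ΔU + W = nCpΔT = 37800 J.
Net over both steps: W = 10800 J, Q = 55100 J, ΔU = 44300 J.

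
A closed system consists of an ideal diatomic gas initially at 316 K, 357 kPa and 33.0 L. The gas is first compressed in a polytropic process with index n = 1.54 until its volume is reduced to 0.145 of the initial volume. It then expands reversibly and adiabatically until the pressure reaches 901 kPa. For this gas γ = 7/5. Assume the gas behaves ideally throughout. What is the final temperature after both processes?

n = P₁V₁/(RT₁) = 357×33.0/(8.314×316) = 4.48 mol.
Step 1 — Polytropic n=1.54: T₂ = T₁(V₁/V₂)^(n−1) = 316×(6.90)^0.54 = 896 K; P₂ = P₁(V₁/V₂)^n = 6980 kPa.
W = (P₁V₁−P₂V₂)/(n−1) = (357×33.0−6980×4.78)/0.54 = -40100 J.
ΔU = nCvΔT = 4.48×20.8×(896−316) = 54100 J.
Q = ΔU + W = 14000 J.
State after step 1: P = 6980 kPa, V = 4.78 L, T = 896 K.
Step 2 — Adiabatic: T₂/T₁ = (P₂/P₁)^((γ−1)/γ) ⇒ T₂ = 896×(0.129)^0.286 = 499 K; V₂ = 20.7 L.
ΔU = nCvΔT = 4.48×20.8×(499−896) = -37000 J.
Q = 0 for an adiabatic process, so W = −ΔU = 37000 J.
Net over both steps: W = -3060 J, Q = 14000 J, ΔU = 17100 J.

499 K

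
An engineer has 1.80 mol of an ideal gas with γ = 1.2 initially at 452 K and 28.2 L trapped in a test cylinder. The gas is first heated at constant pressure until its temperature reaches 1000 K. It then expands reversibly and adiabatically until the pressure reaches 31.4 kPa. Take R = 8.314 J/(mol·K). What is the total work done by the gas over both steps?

P₁ = nRT₁/V₁ = 1.80×8.314×452/28.2 = 240 kPa.
Step 1 — Isobaric: P stays 240 kPa; V/T = const ⇒ T₂ = 1000 K, V₂ = 62.4 L.
W = PΔV = 240×(62.4−28.2) kPa·L = 8200 J.
ΔU = nCvΔT = 1.80×41.6×(1000−452) = 41000 J.
Q = ΔU + W = nCpΔT = 49200 J.
State after step 1: P = 240 kPa, V = 62.4 L, T = 1000 K.
Step 2 — Adiabatic: T₂/T₁ = (P₂/P₁)^((γ−1)/γ) ⇒ T₂ = 1000×(0.131)^0.167 = 713 K; V₂ = 340 L.
ΔU = nCvΔT = 1.80×41.6×(713−1000) = -21500 J.
Q = 0 for an adiabatic process, so W = −ΔU = 21500 J.
Net over both steps: W = 29700 J, Q = 49200 J, ΔU = 19500 J.

29700 J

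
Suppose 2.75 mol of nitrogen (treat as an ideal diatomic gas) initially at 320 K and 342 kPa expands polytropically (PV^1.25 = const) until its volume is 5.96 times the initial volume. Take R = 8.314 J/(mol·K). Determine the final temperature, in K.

205 K

V₁ = nRT₁/P₁ = 2.75×8.314×320/342 = 21.4 L.
Polytropic n=1.25: T₂ = T₁(V₁/V₂)^(n−1) = 320×(0.168)^0.25 = 205 K; P₂ = P₁(V₁/V₂)^n = 36.7 kPa.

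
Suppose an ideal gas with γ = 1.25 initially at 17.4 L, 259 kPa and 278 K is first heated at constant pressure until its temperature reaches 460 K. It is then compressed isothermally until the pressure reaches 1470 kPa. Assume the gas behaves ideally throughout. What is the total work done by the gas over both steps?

n = P₁V₁/(RT₁) = 259×17.4/(8.314×278) = 1.95 mol.
Step 1 — Isobaric: P stays 259 kPa; V/T = const ⇒ T₂ = 460 K, V₂ = 28.8 L.
W = PΔV = 259×(28.8−17.4) kPa·L = 2950 J.
ΔU = nCvΔT = 1.95×33.3×(460−278) = 11800 J.
Q = ΔU + W = nCpΔT = 14800 J.
State after step 1: P = 259 kPa, V = 28.8 L, T = 460 K.
Step 2 — Isothermal: T stays 460 K; PV = const ⇒ V₂ = 5.07 L, P₂ = 1470 kPa.
ΔU = 0 (ideal gas, T constant).
W = nRT ln(V₂/V₁) = 1.95×8.314×460×ln(0.176) = -12900 J.
Q = ΔU + W = -12900 J.
Net over both steps: W = -10000 J, Q = 1810 J, ΔU = 11800 J.

-10000 J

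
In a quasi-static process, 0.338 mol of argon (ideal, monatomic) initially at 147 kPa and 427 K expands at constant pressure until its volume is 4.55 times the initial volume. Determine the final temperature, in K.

V₁ = nRT₁/P₁ = 0.338×8.314×427/147 = 8.16 L.
Isobaric: P stays 147 kPa; V/T = const ⇒ T₂ = 1940 K, V₂ = 37.1 L.

1940 K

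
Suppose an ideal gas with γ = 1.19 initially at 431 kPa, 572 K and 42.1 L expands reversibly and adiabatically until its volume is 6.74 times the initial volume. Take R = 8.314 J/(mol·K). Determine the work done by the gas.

n = P₁V₁/(RT₁) = 431×42.1/(8.314×572) = 3.82 mol.
Adiabatic: TV^(γ−1) = const ⇒ T₂ = 572×(0.148)^0.190 = 398 K; PV^γ = const ⇒ P₂ = 44.5 kPa.
ΔU = nCvΔT = 3.82×43.8×(398−572) = -29000 J.
Q = 0 for an adiabatic process, so W = −ΔU = 29000 J.

29000 J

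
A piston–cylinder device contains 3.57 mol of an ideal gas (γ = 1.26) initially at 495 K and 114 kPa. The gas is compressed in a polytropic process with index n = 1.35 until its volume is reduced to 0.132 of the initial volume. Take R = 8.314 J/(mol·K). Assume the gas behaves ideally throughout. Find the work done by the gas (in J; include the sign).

-43300 J

V₁ = nRT₁/P₁ = 3.57×8.314×495/114 = 129 L.
Polytropic n=1.35: T₂ = T₁(V₁/V₂)^(n−1) = 495×(7.58)^0.35 = 1010 K; P₂ = P₁(V₁/V₂)^n = 1750 kPa.
W = (P₁V₁−P₂V₂)/(n−1) = (114×129−1750×17.0)/0.35 = -43300 J.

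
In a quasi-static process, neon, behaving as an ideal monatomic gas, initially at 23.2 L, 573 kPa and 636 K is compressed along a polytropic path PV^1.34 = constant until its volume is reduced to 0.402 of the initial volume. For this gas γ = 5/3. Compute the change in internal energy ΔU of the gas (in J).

n = P₁V₁/(RT₁) = 573×23.2/(8.314×636) = 2.51 mol.
Polytropic n=1.34: T₂ = T₁(V₁/V₂)^(n−1) = 636×(2.49)^0.34 = 867 K; P₂ = P₁(V₁/V₂)^n = 1940 kPa.
For an ideal gas ΔU = nCvΔT with Cv = (3/2)R = 12.5 J/(mol·K).
ΔU = 2.51×12.5×(867−636) = 7240 J.

7240 J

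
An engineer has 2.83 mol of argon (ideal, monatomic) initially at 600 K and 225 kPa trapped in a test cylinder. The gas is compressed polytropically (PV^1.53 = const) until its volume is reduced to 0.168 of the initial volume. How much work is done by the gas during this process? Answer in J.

-41900 J

V₁ = nRT₁/P₁ = 2.83×8.314×600/225 = 62.7 L.
Polytropic n=1.53: T₂ = T₁(V₁/V₂)^(n−1) = 600×(5.95)^0.53 = 1540 K; P₂ = P₁(V₁/V₂)^n = 3450 kPa.
W = (P₁V₁−P₂V₂)/(n−1) = (225×62.7−3450×10.5)/0.53 = -41900 J.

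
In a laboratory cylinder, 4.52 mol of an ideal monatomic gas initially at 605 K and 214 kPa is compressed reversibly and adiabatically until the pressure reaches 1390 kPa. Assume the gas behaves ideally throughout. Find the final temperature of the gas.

1280 K

V₁ = nRT₁/P₁ = 4.52×8.314×605/214 = 106 L.
Adiabatic: T₂/T₁ = (P₂/P₁)^((γ−1)/γ) ⇒ T₂ = 605×(6.50)^0.400 = 1280 K; V₂ = 34.6 L.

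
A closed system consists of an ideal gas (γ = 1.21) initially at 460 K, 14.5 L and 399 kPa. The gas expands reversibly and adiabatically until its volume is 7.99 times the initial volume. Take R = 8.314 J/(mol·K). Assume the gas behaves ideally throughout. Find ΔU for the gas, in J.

-9740 J

n = P₁V₁/(RT₁) = 399×14.5/(8.314×460) = 1.51 mol.
Adiabatic: TV^(γ−1) = const ⇒ T₂ = 460×(0.125)^0.210 = 297 K; PV^γ = const ⇒ P₂ = 32.3 kPa.
For an ideal gas ΔU = nCvΔT with Cv = R/(γ−1) = 39.6 J/(mol·K).
ΔU = 1.51×39.6×(297−460) = -9740 J.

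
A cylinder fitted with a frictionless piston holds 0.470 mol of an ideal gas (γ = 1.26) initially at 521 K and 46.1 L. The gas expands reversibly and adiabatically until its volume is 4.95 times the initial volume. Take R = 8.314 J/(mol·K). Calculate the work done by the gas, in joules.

P₁ = nRT₁/V₁ = 0.470×8.314×521/46.1 = 44.2 kPa.
Adiabatic: TV^(γ−1) = const ⇒ T₂ = 521×(0.202)^0.260 = 344 K; PV^γ = const ⇒ P₂ = 5.89 kPa.
ΔU = nCvΔT = 0.470×32.0×(344−521) = -2660 J.
Q = 0 for an adiabatic process, so W = −ΔU = 2660 J.

2660 J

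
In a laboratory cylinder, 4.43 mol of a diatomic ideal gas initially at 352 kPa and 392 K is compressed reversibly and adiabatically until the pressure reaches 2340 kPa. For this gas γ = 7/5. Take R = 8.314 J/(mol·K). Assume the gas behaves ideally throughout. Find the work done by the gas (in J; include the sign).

-25900 J

V₁ = nRT₁/P₁ = 4.43×8.314×392/352 = 41.0 L.
Adiabatic: T₂/T₁ = (P₂/P₁)^((γ−1)/γ) ⇒ T₂ = 392×(6.65)^0.286 = 673 K; V₂ = 10.6 L.
ΔU = nCvΔT = 4.43×20.8×(673−392) = 25900 J.
Q = 0 for an adiabatic process, so W = −ΔU = -25900 J.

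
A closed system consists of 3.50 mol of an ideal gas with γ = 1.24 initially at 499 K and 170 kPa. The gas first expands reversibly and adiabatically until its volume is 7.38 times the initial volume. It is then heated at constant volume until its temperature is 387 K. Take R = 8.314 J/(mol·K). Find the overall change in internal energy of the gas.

-13600 J

V₁ = nRT₁/P₁ = 3.50×8.314×499/170 = 85.4 L.
Step 1 — Adiabatic: TV^(γ−1) = const ⇒ T₂ = 499×(0.136)^0.240 = 309 K; PV^γ = const ⇒ P₂ = 14.3 kPa.
ΔU = nCvΔT = 3.50×34.6×(309−499) = -23100 J.
Q = 0 for an adiabatic process, so W = −ΔU = 23100 J.
State after step 1: P = 14.3 kPa, V = 630 L, T = 309 K.
Step 2 — Isochoric: V stays 630 L; P/T = const ⇒ T₂ = 387 K, P₂ = 17.9 kPa.
W = 0 (no volume change).
ΔU = nCvΔT = 3.50×34.6×(387−309) = 9470 J.
Q = ΔU = 9470 J.
Net over both steps: W = 23100 J, Q = 9470 J, ΔU = -13600 J.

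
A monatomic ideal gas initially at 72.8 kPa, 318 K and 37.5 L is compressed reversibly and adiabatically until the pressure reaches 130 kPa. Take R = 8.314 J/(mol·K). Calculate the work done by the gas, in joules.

-1070 J

n = P₁V₁/(RT₁) = 72.8×37.5/(8.314×318) = 1.03 mol.
Adiabatic: T₂/T₁ = (P₂/P₁)^((γ−1)/γ) ⇒ T₂ = 318×(1.79)^0.400 = 401 K; V₂ = 26.5 L.
ΔU = nCvΔT = 1.03×12.5×(401−318) = 1070 J.
Q = 0 for an adiabatic process, so W = −ΔU = -1070 J.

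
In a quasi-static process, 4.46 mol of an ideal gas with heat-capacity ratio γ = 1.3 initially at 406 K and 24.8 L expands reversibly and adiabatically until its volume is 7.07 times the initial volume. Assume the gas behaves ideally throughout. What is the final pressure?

P₁ = nRT₁/V₁ = 4.46×8.314×406/24.8 = 607 kPa.
Adiabatic: TV^(γ−1) = const ⇒ T₂ = 406×(0.141)^0.300 = 226 K; PV^γ = const ⇒ P₂ = 47.8 kPa.

47.8 kPa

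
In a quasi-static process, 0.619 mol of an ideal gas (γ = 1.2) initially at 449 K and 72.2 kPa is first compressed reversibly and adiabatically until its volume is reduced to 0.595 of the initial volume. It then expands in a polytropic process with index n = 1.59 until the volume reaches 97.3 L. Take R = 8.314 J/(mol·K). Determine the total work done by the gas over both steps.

1420 J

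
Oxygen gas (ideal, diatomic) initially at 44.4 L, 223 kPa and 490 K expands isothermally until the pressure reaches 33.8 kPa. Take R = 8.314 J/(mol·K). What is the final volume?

Isothermal: T stays 490 K; PV = const ⇒ V₂ = 293 L, P₂ = 33.8 kPa.

293 L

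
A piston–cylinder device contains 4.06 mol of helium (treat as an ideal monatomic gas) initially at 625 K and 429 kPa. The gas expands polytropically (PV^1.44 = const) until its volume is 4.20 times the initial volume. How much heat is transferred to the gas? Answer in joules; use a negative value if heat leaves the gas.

7630 J

V₁ = nRT₁/P₁ = 4.06×8.314×625/429 = 49.2 L.
Polytropic n=1.44: T₂ = T₁(V₁/V₂)^(n−1) = 625×(0.238)^0.44 = 332 K; P₂ = P₁(V₁/V₂)^n = 54.3 kPa.
W = (P₁V₁−P₂V₂)/(n−1) = (429×49.2−54.3×207)/0.44 = 22400 J.
ΔU = nCvΔT = 4.06×12.5×(332−625) = -14800 J.
Q = ΔU + W = 7630 J.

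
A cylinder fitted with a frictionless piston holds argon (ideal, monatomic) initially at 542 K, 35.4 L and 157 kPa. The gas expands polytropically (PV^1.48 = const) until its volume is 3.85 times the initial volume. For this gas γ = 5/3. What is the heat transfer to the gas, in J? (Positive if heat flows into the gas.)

1540 J

n = P₁V₁/(RT₁) = 157×35.4/(8.314×542) = 1.23 mol.
Polytropic n=1.48: T₂ = T₁(V₁/V₂)^(n−1) = 542×(0.260)^0.48 = 284 K; P₂ = P₁(V₁/V₂)^n = 21.4 kPa.
W = (P₁V₁−P₂V₂)/(n−1) = (157×35.4−21.4×136)/0.48 = 5520 J.
ΔU = nCvΔT = 1.23×12.5×(284−542) = -3970 J.
Q = ΔU + W = 1540 J.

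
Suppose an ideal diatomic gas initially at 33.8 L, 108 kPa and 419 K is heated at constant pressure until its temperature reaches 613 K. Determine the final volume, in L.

Isobaric: P stays 108 kPa; V/T = const ⇒ T₂ = 613 K, V₂ = 49.4 L.

49.4 L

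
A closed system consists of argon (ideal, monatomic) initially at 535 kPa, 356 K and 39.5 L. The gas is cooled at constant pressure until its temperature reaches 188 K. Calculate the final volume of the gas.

20.9 L

Isobaric: P stays 535 kPa; V/T = const ⇒ T₂ = 188 K, V₂ = 20.9 L.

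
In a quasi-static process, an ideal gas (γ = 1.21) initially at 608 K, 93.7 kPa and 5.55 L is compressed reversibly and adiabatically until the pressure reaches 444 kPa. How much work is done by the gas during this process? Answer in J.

n = P₁V₁/(RT₁) = 93.7×5.55/(8.314×608) = 0.103 mol.
Adiabatic: T₂/T₁ = (P₂/P₁)^((γ−1)/γ) ⇒ T₂ = 608×(4.74)^0.174 = 796 K; V₂ = 1.53 L.
ΔU = nCvΔT = 0.103×39.6×(796−608) = 768 J.
Q = 0 for an adiabatic process, so W = −ΔU = -768 J.

-768 J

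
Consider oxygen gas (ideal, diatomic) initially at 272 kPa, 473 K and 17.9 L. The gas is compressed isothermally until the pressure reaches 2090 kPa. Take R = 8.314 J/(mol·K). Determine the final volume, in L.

2.33 L

Isothermal: T stays 473 K; PV = const ⇒ V₂ = 2.33 L, P₂ = 2090 kPa.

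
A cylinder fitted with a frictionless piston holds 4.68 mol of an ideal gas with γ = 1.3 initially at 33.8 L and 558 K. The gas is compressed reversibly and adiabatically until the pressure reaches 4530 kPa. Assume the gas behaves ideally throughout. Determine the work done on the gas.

41200 J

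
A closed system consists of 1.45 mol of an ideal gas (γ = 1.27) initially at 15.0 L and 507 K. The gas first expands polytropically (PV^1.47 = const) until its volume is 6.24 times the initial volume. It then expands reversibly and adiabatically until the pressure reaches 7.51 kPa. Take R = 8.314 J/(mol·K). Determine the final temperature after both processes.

163 K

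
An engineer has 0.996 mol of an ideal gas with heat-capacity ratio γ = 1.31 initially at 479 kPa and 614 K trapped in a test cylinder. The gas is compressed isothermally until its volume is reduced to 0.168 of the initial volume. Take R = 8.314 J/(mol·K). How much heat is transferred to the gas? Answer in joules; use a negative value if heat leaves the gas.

V₁ = nRT₁/P₁ = 0.996×8.314×614/479 = 10.6 L.
Isothermal: T stays 614 K; PV = const ⇒ V₂ = 1.78 L, P₂ = 2850 kPa.
ΔU = 0 (ideal gas, T constant).
W = nRT ln(V₂/V₁) = 0.996×8.314×614×ln(0.168) = -9070 J.
Q = ΔU + W = -9070 J.

-9070 J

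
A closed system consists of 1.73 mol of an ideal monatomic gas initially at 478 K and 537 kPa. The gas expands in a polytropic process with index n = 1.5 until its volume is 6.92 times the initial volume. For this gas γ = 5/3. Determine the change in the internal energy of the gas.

-6390 J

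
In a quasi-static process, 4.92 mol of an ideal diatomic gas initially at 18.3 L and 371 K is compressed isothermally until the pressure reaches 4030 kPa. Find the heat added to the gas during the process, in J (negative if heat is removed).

-24000 J

P₁ = nRT₁/V₁ = 4.92×8.314×371/18.3 = 829 kPa.
Isothermal: T stays 371 K; PV = const ⇒ V₂ = 3.77 L, P₂ = 4030 kPa.
ΔU = 0 (ideal gas, T constant).
W = nRT ln(V₂/V₁) = 4.92×8.314×371×ln(0.206) = -24000 J.
Q = ΔU + W = -24000 J.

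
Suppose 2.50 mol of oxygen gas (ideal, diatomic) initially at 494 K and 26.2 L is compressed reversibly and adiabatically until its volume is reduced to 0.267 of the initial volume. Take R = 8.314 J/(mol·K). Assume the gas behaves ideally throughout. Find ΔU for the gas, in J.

17900 J

P₁ = nRT₁/V₁ = 2.50×8.314×494/26.2 = 392 kPa.
Adiabatic: TV^(γ−1) = const ⇒ T₂ = 494×(3.75)^0.400 = 838 K; PV^γ = const ⇒ P₂ = 2490 kPa.
For an ideal gas ΔU = nCvΔT with Cv = (5/2)R = 20.8 J/(mol·K).
ΔU = 2.50×20.8×(838−494) = 17900 J.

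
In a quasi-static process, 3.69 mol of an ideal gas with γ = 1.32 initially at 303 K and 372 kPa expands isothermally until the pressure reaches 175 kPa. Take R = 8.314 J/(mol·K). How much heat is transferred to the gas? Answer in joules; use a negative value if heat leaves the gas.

7010 J

V₁ = nRT₁/P₁ = 3.69×8.314×303/372 = 25.0 L.
Isothermal: T stays 303 K; PV = const ⇒ V₂ = 53.1 L, P₂ = 175 kPa.
ΔU = 0 (ideal gas, T constant).
W = nRT ln(V₂/V₁) = 3.69×8.314×303×ln(2.13) = 7010 J.
Q = ΔU + W = 7010 J.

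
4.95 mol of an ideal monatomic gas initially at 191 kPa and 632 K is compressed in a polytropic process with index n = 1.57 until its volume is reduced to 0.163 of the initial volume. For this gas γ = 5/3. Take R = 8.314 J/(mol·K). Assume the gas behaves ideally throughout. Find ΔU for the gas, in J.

70700 J

V₁ = nRT₁/P₁ = 4.95×8.314×632/191 = 136 L.
Polytropic n=1.57: T₂ = T₁(V₁/V₂)^(n−1) = 632×(6.13)^0.57 = 1780 K; P₂ = P₁(V₁/V₂)^n = 3300 kPa.
For an ideal gas ΔU = nCvΔT with Cv = (3/2)R = 12.5 J/(mol·K).
ΔU = 4.95×12.5×(1780−632) = 70700 J.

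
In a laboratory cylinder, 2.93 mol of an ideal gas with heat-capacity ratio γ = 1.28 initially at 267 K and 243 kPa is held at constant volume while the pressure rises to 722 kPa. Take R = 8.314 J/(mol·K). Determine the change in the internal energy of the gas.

45800 J

V₁ = nRT₁/P₁ = 2.93×8.314×267/243 = 26.8 L.
Isochoric: V stays 26.8 L; P/T = const ⇒ T₂ = 793 K, P₂ = 722 kPa.
For an ideal gas ΔU = nCvΔT with Cv = R/(γ−1) = 29.7 J/(mol·K).
ΔU = 2.93×29.7×(793−267) = 45800 J.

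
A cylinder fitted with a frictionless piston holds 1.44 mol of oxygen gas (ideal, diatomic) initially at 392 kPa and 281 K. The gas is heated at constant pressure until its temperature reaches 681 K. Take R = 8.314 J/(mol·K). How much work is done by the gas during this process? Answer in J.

V₁ = nRT₁/P₁ = 1.44×8.314×281/392 = 8.58 L.
Isobaric: P stays 392 kPa; V/T = const ⇒ T₂ = 681 K, V₂ = 20.8 L.
W = PΔV = 392×(20.8−8.58) kPa·L = 4790 J.

4790 J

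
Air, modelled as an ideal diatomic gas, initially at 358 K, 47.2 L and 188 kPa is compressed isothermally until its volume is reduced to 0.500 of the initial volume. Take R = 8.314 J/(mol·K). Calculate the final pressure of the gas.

376 kPa

Isothermal: T stays 358 K; PV = const ⇒ V₂ = 23.6 L, P₂ = 376 kPa.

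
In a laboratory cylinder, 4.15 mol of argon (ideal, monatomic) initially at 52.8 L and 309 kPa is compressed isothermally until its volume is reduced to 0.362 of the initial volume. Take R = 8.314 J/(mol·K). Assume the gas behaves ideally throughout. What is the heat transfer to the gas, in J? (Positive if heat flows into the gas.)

-16600 J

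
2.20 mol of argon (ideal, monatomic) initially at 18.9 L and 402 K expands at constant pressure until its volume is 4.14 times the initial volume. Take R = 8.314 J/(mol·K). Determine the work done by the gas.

23100 J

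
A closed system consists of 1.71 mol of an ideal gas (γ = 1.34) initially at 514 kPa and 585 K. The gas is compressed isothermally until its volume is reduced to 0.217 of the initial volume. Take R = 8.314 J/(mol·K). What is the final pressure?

2370 kPa

V₁ = nRT₁/P₁ = 1.71×8.314×585/514 = 16.2 L.
Isothermal: T stays 585 K; PV = const ⇒ V₂ = 3.51 L, P₂ = 2370 kPa.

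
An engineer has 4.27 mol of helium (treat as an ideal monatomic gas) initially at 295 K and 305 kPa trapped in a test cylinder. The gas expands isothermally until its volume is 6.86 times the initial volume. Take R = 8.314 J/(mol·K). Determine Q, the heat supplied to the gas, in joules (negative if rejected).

20200 J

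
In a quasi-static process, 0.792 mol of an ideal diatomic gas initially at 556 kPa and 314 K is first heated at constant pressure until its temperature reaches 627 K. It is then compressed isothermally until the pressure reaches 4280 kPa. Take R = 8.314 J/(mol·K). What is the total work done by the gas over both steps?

-6370 J

V₁ = nRT₁/P₁ = 0.792×8.314×314/556 = 3.72 L.
Step 1 — Isobaric: P stays 556 kPa; V/T = const ⇒ T₂ = 627 K, V₂ = 7.43 L.
W = PΔV = 556×(7.43−3.72) kPa·L = 2060 J.
ΔU = nCvΔT = 0.792×20.8×(627−314) = 5150 J.
Q = ΔU + W = nCpΔT = 7210 J.
State after step 1: P = 556 kPa, V = 7.43 L, T = 627 K.
Step 2 — Isothermal: T stays 627 K; PV = const ⇒ V₂ = 0.965 L, P₂ = 4280 kPa.
ΔU = 0 (ideal gas, T constant).
W = nRT ln(V₂/V₁) = 0.792×8.314×627×ln(0.130) = -8430 J.
Q = ΔU + W = -8430 J.
Net over both steps: W = -6370 J, Q = -1210 J, ΔU = 5150 J.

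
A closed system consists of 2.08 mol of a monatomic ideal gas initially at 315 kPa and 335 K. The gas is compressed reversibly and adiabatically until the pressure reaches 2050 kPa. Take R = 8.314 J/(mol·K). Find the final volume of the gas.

5.98 L

V₁ = nRT₁/P₁ = 2.08×8.314×335/315 = 18.4 L.
Adiabatic: T₂/T₁ = (P₂/P₁)^((γ−1)/γ) ⇒ T₂ = 335×(6.51)^0.400 = 709 K; V₂ = 5.98 L.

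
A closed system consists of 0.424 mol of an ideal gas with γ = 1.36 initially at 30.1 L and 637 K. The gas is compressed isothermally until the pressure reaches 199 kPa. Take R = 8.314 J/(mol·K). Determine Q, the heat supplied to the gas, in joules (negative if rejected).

-2200 J

P₁ = nRT₁/V₁ = 0.424×8.314×637/30.1 = 74.6 kPa.
Isothermal: T stays 637 K; PV = const ⇒ V₂ = 11.3 L, P₂ = 199 kPa.
ΔU = 0 (ideal gas, T constant).
W = nRT ln(V₂/V₁) = 0.424×8.314×637×ln(0.375) = -2200 J.
Q = ΔU + W = -2200 J.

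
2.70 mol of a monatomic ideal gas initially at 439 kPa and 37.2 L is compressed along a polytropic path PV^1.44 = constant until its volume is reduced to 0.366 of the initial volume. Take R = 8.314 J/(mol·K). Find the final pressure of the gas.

1870 kPa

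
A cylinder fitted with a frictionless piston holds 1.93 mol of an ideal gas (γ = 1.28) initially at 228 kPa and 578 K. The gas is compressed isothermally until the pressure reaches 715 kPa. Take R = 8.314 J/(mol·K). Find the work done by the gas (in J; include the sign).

V₁ = nRT₁/P₁ = 1.93×8.314×578/228 = 40.7 L.
Isothermal: T stays 578 K; PV = const ⇒ V₂ = 13.0 L, P₂ = 715 kPa.
W = nRT ln(V₂/V₁) = 1.93×8.314×578×ln(0.319) = -10600 J.

-10600 J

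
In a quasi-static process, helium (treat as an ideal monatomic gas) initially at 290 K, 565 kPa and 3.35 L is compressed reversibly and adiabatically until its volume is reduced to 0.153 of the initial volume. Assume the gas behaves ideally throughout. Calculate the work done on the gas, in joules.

7090 J

n = P₁V₁/(RT₁) = 565×3.35/(8.314×290) = 0.785 mol.
Adiabatic: TV^(γ−1) = const ⇒ T₂ = 290×(6.54)^0.667 = 1010 K; PV^γ = const ⇒ P₂ = 12900 kPa.
ΔU = nCvΔT = 0.785×12.5×(1010−290) = 7090 J.
Q = 0 for an adiabatic process, so W = −ΔU = -7090 J.
Work done on the gas = −W_by = 7090 J.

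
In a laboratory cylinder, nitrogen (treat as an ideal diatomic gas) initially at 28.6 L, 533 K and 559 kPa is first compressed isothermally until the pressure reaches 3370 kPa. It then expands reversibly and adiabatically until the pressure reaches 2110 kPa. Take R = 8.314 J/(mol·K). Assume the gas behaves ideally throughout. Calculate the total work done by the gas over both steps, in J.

-23700 J

n = P₁V₁/(RT₁) = 559×28.6/(8.314×533) = 3.61 mol.
Step 1 — Isothermal: T stays 533 K; PV = const ⇒ V₂ = 4.74 L, P₂ = 3370 kPa.
ΔU = 0 (ideal gas, T constant).
W = nRT ln(V₂/V₁) = 3.61×8.314×533×ln(0.166) = -28700 J.
Q = ΔU + W = -28700 J.
State after step 1: P = 3370 kPa, V = 4.74 L, T = 533 K.
Step 2 — Adiabatic: T₂/T₁ = (P₂/P₁)^((γ−1)/γ) ⇒ T₂ = 533×(0.626)^0.286 = 466 K; V₂ = 6.63 L.
ΔU = nCvΔT = 3.61×20.8×(466−533) = -5000 J.
Q = 0 for an adiabatic process, so W = −ΔU = 5000 J.
Net over both steps: W = -23700 J, Q = -28700 J, ΔU = -5000 J.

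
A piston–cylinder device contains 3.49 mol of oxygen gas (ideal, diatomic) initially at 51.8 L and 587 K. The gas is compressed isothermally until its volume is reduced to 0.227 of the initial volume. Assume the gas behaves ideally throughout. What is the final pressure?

P₁ = nRT₁/V₁ = 3.49×8.314×587/51.8 = 329 kPa.
Isothermal: T stays 587 K; PV = const ⇒ V₂ = 11.8 L, P₂ = 1450 kPa.

1450 kPa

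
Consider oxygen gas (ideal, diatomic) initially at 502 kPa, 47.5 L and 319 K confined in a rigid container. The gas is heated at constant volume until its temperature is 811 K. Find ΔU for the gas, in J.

91900 J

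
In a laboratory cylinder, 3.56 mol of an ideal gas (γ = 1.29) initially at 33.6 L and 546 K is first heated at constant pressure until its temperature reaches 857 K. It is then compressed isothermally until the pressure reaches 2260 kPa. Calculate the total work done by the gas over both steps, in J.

-30000 J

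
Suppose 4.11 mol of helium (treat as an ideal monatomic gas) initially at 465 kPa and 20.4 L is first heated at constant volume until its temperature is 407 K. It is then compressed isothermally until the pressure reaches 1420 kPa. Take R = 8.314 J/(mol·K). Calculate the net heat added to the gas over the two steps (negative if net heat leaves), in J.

T₁ = P₁V₁/(nR) = 465×20.4/(4.11×8.314) = 278 K.
Step 1 — Isochoric: V stays 20.4 L; P/T = const ⇒ T₂ = 407 K, P₂ = 682 kPa.
W = 0 (no volume change).
ΔU = nCvΔT = 4.11×12.5×(407−278) = 6630 J.
Q = ΔU = 6630 J.
State after step 1: P = 682 kPa, V = 20.4 L, T = 407 K.
Step 2 — Isothermal: T stays 407 K; PV = const ⇒ V₂ = 9.79 L, P₂ = 1420 kPa.
ΔU = 0 (ideal gas, T constant).
W = nRT ln(V₂/V₁) = 4.11×8.314×407×ln(0.480) = -10200 J.
Q = ΔU + W = -10200 J.
Net over both steps: W = -10200 J, Q = -3570 J, ΔU = 6630 J.

-3570 J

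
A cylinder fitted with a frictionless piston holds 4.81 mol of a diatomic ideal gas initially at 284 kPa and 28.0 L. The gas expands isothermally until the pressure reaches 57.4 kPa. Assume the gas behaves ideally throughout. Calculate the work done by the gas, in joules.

T₁ = P₁V₁/(nR) = 284×28.0/(4.81×8.314) = 199 K.
Isothermal: T stays 199 K; PV = const ⇒ V₂ = 139 L, P₂ = 57.4 kPa.
W = nRT ln(V₂/V₁) = 4.81×8.314×199×ln(4.95) = 12700 J.

12700 J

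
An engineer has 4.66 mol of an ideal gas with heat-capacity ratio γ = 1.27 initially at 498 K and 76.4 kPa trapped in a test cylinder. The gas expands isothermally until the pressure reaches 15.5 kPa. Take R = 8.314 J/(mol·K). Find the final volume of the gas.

V₁ = nRT₁/P₁ = 4.66×8.314×498/76.4 = 253 L.
Isothermal: T stays 498 K; PV = const ⇒ V₂ = 1240 L, P₂ = 15.5 kPa.

1240 L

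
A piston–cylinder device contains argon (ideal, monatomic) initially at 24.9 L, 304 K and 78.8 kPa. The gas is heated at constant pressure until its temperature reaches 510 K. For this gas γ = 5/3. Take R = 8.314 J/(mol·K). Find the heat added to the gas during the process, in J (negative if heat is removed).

n = P₁V₁/(RT₁) = 78.8×24.9/(8.314×304) = 0.776 mol.
Isobaric: P stays 78.8 kPa; V/T = const ⇒ T₂ = 510 K, V₂ = 41.8 L.
W = PΔV = 78.8×(41.8−24.9) kPa·L = 1330 J.
ΔU = nCvΔT = 0.776×12.5×(510−304) = 1990 J.
Q = ΔU + W = nCpΔT = 3320 J.

3320 J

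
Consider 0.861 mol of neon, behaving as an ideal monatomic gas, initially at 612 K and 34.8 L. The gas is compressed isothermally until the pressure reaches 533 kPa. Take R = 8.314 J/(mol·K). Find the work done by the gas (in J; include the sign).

-6320 J

P₁ = nRT₁/V₁ = 0.861×8.314×612/34.8 = 126 kPa.
Isothermal: T stays 612 K; PV = const ⇒ V₂ = 8.22 L, P₂ = 533 kPa.
W = nRT ln(V₂/V₁) = 0.861×8.314×612×ln(0.236) = -6320 J.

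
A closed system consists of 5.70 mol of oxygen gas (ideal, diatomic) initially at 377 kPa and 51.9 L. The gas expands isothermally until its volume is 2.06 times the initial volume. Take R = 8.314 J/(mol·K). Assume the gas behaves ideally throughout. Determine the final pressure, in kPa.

183 kPa

T₁ = P₁V₁/(nR) = 377×51.9/(5.70×8.314) = 413 K.
Isothermal: T stays 413 K; PV = const ⇒ V₂ = 107 L, P₂ = 183 kPa.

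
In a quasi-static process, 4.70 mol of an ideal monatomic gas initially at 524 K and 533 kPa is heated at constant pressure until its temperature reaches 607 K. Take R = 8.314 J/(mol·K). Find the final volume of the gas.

V₁ = nRT₁/P₁ = 4.70×8.314×524/533 = 38.4 L.
Isobaric: P stays 533 kPa; V/T = const ⇒ T₂ = 607 K, V₂ = 44.5 L.

44.5 L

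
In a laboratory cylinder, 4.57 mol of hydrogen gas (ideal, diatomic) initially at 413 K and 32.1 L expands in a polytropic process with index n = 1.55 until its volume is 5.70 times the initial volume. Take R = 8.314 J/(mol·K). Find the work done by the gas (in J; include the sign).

P₁ = nRT₁/V₁ = 4.57×8.314×413/32.1 = 489 kPa.
Polytropic n=1.55: T₂ = T₁(V₁/V₂)^(n−1) = 413×(0.175)^0.55 = 159 K; P₂ = P₁(V₁/V₂)^n = 32.9 kPa.
W = (P₁V₁−P₂V₂)/(n−1) = (489×32.1−32.9×183)/0.55 = 17600 J.

17600 J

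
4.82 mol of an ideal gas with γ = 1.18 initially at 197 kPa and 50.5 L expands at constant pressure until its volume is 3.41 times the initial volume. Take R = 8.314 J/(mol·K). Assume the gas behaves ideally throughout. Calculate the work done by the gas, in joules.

T₁ = P₁V₁/(nR) = 197×50.5/(4.82×8.314) = 248 K.
Isobaric: P stays 197 kPa; V/T = const ⇒ T₂ = 847 K, V₂ = 172 L.
W = PΔV = 197×(172−50.5) kPa·L = 24000 J.

24000 J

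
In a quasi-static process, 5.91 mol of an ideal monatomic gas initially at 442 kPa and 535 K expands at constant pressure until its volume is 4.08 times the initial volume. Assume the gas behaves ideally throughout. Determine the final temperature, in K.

2180 K

V₁ = nRT₁/P₁ = 5.91×8.314×535/442 = 59.5 L.
Isobaric: P stays 442 kPa; V/T = const ⇒ T₂ = 2180 K, V₂ = 243 L.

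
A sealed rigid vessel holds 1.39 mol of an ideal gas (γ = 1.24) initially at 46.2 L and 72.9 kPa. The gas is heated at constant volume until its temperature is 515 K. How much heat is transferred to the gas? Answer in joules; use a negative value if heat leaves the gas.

10800 J

T₁ = P₁V₁/(nR) = 72.9×46.2/(1.39×8.314) = 291 K.
Isochoric: V stays 46.2 L; P/T = const ⇒ T₂ = 515 K, P₂ = 129 kPa.
W = 0 (no volume change).
ΔU = nCvΔT = 1.39×34.6×(515−291) = 10800 J.
Q = ΔU = 10800 J.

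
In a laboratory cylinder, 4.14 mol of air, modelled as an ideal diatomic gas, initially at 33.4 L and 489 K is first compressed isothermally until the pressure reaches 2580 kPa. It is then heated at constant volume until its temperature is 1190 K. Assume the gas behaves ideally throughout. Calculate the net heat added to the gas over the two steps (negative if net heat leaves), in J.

32800 J

P₁ = nRT₁/V₁ = 4.14×8.314×489/33.4 = 504 kPa.
Step 1 — Isothermal: T stays 489 K; PV = const ⇒ V₂ = 6.52 L, P₂ = 2580 kPa.
ΔU = 0 (ideal gas, T constant).
W = nRT ln(V₂/V₁) = 4.14×8.314×489×ln(0.195) = -27500 J.
Q = ΔU + W = -27500 J.
State after step 1: P = 2580 kPa, V = 6.52 L, T = 489 K.
Step 2 — Isochoric: V stays 6.52 L; P/T = const ⇒ T₂ = 1190 K, P₂ = 6280 kPa.
W = 0 (no volume change).
ΔU = nCvΔT = 4.14×20.8×(1190−489) = 60300 J.
Q = ΔU = 60300 J.
Net over both steps: W = -27500 J, Q = 32800 J, ΔU = 60300 J.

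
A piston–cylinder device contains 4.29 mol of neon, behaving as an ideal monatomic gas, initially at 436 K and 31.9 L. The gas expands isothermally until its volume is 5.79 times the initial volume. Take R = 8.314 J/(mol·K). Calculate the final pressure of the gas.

84.2 kPa

P₁ = nRT₁/V₁ = 4.29×8.314×436/31.9 = 487 kPa.
Isothermal: T stays 436 K; PV = const ⇒ V₂ = 185 L, P₂ = 84.2 kPa.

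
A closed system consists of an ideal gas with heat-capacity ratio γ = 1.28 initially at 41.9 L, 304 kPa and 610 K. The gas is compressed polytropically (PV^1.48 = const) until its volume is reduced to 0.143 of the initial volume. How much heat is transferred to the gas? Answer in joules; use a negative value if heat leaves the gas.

n = P₁V₁/(RT₁) = 304×41.9/(8.314×610) = 2.51 mol.
Polytropic n=1.48: T₂ = T₁(V₁/V₂)^(n−1) = 610×(6.99)^0.48 = 1550 K; P₂ = P₁(V₁/V₂)^n = 5410 kPa.
W = (P₁V₁−P₂V₂)/(n−1) = (304×41.9−5410×5.99)/0.48 = -41000 J.
ΔU = nCvΔT = 2.51×29.7×(1550−610) = 70200 J.
Q = ΔU + W = 29300 J.

29300 J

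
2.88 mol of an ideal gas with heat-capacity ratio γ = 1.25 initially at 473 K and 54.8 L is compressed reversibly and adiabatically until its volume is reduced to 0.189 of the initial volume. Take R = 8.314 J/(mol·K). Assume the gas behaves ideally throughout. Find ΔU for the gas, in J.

23400 J

P₁ = nRT₁/V₁ = 2.88×8.314×473/54.8 = 207 kPa.
Adiabatic: TV^(γ−1) = const ⇒ T₂ = 473×(5.29)^0.250 = 717 K; PV^γ = const ⇒ P₂ = 1660 kPa.
For an ideal gas ΔU = nCvΔT with Cv = R/(γ−1) = 33.3 J/(mol·K).
ΔU = 2.88×33.3×(717−473) = 23400 J.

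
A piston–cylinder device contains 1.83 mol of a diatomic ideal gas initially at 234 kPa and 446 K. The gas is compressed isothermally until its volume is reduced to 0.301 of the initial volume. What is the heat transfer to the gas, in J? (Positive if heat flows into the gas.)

-8150 J

V₁ = nRT₁/P₁ = 1.83×8.314×446/234 = 29.0 L.
Isothermal: T stays 446 K; PV = const ⇒ V₂ = 8.73 L, P₂ = 777 kPa.
ΔU = 0 (ideal gas, T constant).
W = nRT ln(V₂/V₁) = 1.83×8.314×446×ln(0.301) = -8150 J.
Q = ΔU + W = -8150 J.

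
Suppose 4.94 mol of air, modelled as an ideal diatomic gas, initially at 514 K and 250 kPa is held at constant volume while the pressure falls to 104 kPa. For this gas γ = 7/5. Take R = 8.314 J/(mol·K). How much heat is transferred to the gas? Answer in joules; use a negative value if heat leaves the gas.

-30800 J

V₁ = nRT₁/P₁ = 4.94×8.314×514/250 = 84.4 L.
Isochoric: V stays 84.4 L; P/T = const ⇒ T₂ = 214 K, P₂ = 104 kPa.
W = 0 (no volume change).
ΔU = nCvΔT = 4.94×20.8×(214−514) = -30800 J.
Q = ΔU = -30800 J.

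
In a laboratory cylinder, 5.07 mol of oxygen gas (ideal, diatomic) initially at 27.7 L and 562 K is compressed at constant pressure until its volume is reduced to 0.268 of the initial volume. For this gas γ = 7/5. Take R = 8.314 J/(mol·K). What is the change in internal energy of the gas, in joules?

P₁ = nRT₁/V₁ = 5.07×8.314×562/27.7 = 855 kPa.
Isobaric: P stays 855 kPa; V/T = const ⇒ T₂ = 151 K, V₂ = 7.42 L.
For an ideal gas ΔU = nCvΔT with Cv = (5/2)R = 20.8 J/(mol·K).
ΔU = 5.07×20.8×(151−562) = -43400 J.

-43400 J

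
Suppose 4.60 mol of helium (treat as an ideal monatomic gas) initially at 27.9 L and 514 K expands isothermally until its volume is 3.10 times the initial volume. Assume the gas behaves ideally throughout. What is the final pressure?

P₁ = nRT₁/V₁ = 4.60×8.314×514/27.9 = 705 kPa.
Isothermal: T stays 514 K; PV = const ⇒ V₂ = 86.5 L, P₂ = 227 kPa.

227 kPa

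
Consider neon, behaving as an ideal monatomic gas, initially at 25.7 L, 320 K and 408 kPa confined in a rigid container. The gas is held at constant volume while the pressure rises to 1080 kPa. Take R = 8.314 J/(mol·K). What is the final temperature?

847 K

Isochoric: V stays 25.7 L; P/T = const ⇒ T₂ = 847 K, P₂ = 1080 kPa.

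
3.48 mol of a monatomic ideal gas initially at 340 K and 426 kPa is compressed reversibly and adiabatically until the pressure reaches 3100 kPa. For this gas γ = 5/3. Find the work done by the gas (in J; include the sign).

-17900 J

V₁ = nRT₁/P₁ = 3.48×8.314×340/426 = 23.1 L.
Adiabatic: T₂/T₁ = (P₂/P₁)^((γ−1)/γ) ⇒ T₂ = 340×(7.28)^0.400 = 752 K; V₂ = 7.02 L.
ΔU = nCvΔT = 3.48×12.5×(752−340) = 17900 J.
Q = 0 for an adiabatic process, so W = −ΔU = -17900 J.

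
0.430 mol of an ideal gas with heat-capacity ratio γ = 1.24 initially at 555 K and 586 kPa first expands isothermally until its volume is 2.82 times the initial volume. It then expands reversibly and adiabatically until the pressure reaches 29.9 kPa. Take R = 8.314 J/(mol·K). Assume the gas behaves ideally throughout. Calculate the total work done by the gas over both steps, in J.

V₁ = nRT₁/P₁ = 0.430×8.314×555/586 = 3.39 L.
Step 1 — Isothermal: T stays 555 K; PV = const ⇒ V₂ = 9.55 L, P₂ = 208 kPa.
ΔU = 0 (ideal gas, T constant).
W = nRT ln(V₂/V₁) = 0.430×8.314×555×ln(2.82) = 2060 J.
Q = ΔU + W = 2060 J.
State after step 1: P = 208 kPa, V = 9.55 L, T = 555 K.
Step 2 — Adiabatic: T₂/T₁ = (P₂/P₁)^((γ−1)/γ) ⇒ T₂ = 555×(0.144)^0.194 = 381 K; V₂ = 45.6 L.
ΔU = nCvΔT = 0.430×34.6×(381−555) = -2590 J.
Q = 0 for an adiabatic process, so W = −ΔU = 2590 J.
Net over both steps: W = 4640 J, Q = 2060 J, ΔU = -2590 J.

4640 J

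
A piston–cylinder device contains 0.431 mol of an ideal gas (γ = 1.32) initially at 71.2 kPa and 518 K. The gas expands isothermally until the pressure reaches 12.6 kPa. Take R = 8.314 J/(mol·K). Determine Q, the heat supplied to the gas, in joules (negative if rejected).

3210 J

V₁ = nRT₁/P₁ = 0.431×8.314×518/71.2 = 26.1 L.
Isothermal: T stays 518 K; PV = const ⇒ V₂ = 147 L, P₂ = 12.6 kPa.
ΔU = 0 (ideal gas, T constant).
W = nRT ln(V₂/V₁) = 0.431×8.314×518×ln(5.65) = 3210 J.
Q = ΔU + W = 3210 J.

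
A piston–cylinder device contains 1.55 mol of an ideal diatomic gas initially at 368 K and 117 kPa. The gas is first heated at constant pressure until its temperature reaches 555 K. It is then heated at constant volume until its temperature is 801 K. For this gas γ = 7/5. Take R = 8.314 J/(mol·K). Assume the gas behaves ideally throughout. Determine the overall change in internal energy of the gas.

V₁ = nRT₁/P₁ = 1.55×8.314×368/117 = 40.5 L.
Step 1 — Isobaric: P stays 117 kPa; V/T = const ⇒ T₂ = 555 K, V₂ = 61.1 L.
W = PΔV = 117×(61.1−40.5) kPa·L = 2410 J.
ΔU = nCvΔT = 1.55×20.8×(555−368) = 6020 J.
Q = ΔU + W = nCpΔT = 8430 J.
State after step 1: P = 117 kPa, V = 61.1 L, T = 555 K.
Step 2 — Isochoric: V stays 61.1 L; P/T = const ⇒ T₂ = 801 K, P₂ = 169 kPa.
W = 0 (no volume change).
ΔU = nCvΔT = 1.55×20.8×(801−555) = 7930 J.
Q = ΔU = 7930 J.
Net over both steps: W = 2410 J, Q = 16400 J, ΔU = 13900 J.

13900 J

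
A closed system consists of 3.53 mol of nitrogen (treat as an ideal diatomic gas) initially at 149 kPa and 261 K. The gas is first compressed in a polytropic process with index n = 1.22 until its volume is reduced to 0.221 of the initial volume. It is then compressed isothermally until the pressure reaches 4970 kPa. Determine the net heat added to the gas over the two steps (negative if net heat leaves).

-24000 J

V₁ = nRT₁/P₁ = 3.53×8.314×261/149 = 51.4 L.
Step 1 — Polytropic n=1.22: T₂ = T₁(V₁/V₂)^(n−1) = 261×(4.52)^0.22 = 364 K; P₂ = P₁(V₁/V₂)^n = 940 kPa.
W = (P₁V₁−P₂V₂)/(n−1) = (149×51.4−940×11.4)/0.22 = -13700 J.
ΔU = nCvΔT = 3.53×20.8×(364−261) = 7540 J.
Q = ΔU + W = -6170 J.
State after step 1: P = 940 kPa, V = 11.4 L, T = 364 K.
Step 2 — Isothermal: T stays 364 K; PV = const ⇒ V₂ = 2.15 L, P₂ = 4970 kPa.
ΔU = 0 (ideal gas, T constant).
W = nRT ln(V₂/V₁) = 3.53×8.314×364×ln(0.189) = -17800 J.
Q = ΔU + W = -17800 J.
Net over both steps: W = -31500 J, Q = -24000 J, ΔU = 7540 J.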